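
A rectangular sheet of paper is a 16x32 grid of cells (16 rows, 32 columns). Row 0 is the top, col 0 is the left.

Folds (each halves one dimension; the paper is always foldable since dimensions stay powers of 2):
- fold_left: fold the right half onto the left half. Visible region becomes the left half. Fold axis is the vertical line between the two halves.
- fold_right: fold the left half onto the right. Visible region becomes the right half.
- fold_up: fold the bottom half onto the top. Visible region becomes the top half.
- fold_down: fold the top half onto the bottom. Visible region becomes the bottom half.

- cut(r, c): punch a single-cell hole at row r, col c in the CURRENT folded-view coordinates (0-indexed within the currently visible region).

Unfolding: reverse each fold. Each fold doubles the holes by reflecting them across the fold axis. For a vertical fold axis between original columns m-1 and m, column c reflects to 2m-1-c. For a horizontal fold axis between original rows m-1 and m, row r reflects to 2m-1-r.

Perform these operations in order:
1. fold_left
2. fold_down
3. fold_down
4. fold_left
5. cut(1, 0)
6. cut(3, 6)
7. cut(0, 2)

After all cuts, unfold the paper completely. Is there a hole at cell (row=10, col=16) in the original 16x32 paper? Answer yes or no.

Op 1 fold_left: fold axis v@16; visible region now rows[0,16) x cols[0,16) = 16x16
Op 2 fold_down: fold axis h@8; visible region now rows[8,16) x cols[0,16) = 8x16
Op 3 fold_down: fold axis h@12; visible region now rows[12,16) x cols[0,16) = 4x16
Op 4 fold_left: fold axis v@8; visible region now rows[12,16) x cols[0,8) = 4x8
Op 5 cut(1, 0): punch at orig (13,0); cuts so far [(13, 0)]; region rows[12,16) x cols[0,8) = 4x8
Op 6 cut(3, 6): punch at orig (15,6); cuts so far [(13, 0), (15, 6)]; region rows[12,16) x cols[0,8) = 4x8
Op 7 cut(0, 2): punch at orig (12,2); cuts so far [(12, 2), (13, 0), (15, 6)]; region rows[12,16) x cols[0,8) = 4x8
Unfold 1 (reflect across v@8): 6 holes -> [(12, 2), (12, 13), (13, 0), (13, 15), (15, 6), (15, 9)]
Unfold 2 (reflect across h@12): 12 holes -> [(8, 6), (8, 9), (10, 0), (10, 15), (11, 2), (11, 13), (12, 2), (12, 13), (13, 0), (13, 15), (15, 6), (15, 9)]
Unfold 3 (reflect across h@8): 24 holes -> [(0, 6), (0, 9), (2, 0), (2, 15), (3, 2), (3, 13), (4, 2), (4, 13), (5, 0), (5, 15), (7, 6), (7, 9), (8, 6), (8, 9), (10, 0), (10, 15), (11, 2), (11, 13), (12, 2), (12, 13), (13, 0), (13, 15), (15, 6), (15, 9)]
Unfold 4 (reflect across v@16): 48 holes -> [(0, 6), (0, 9), (0, 22), (0, 25), (2, 0), (2, 15), (2, 16), (2, 31), (3, 2), (3, 13), (3, 18), (3, 29), (4, 2), (4, 13), (4, 18), (4, 29), (5, 0), (5, 15), (5, 16), (5, 31), (7, 6), (7, 9), (7, 22), (7, 25), (8, 6), (8, 9), (8, 22), (8, 25), (10, 0), (10, 15), (10, 16), (10, 31), (11, 2), (11, 13), (11, 18), (11, 29), (12, 2), (12, 13), (12, 18), (12, 29), (13, 0), (13, 15), (13, 16), (13, 31), (15, 6), (15, 9), (15, 22), (15, 25)]
Holes: [(0, 6), (0, 9), (0, 22), (0, 25), (2, 0), (2, 15), (2, 16), (2, 31), (3, 2), (3, 13), (3, 18), (3, 29), (4, 2), (4, 13), (4, 18), (4, 29), (5, 0), (5, 15), (5, 16), (5, 31), (7, 6), (7, 9), (7, 22), (7, 25), (8, 6), (8, 9), (8, 22), (8, 25), (10, 0), (10, 15), (10, 16), (10, 31), (11, 2), (11, 13), (11, 18), (11, 29), (12, 2), (12, 13), (12, 18), (12, 29), (13, 0), (13, 15), (13, 16), (13, 31), (15, 6), (15, 9), (15, 22), (15, 25)]

Answer: yes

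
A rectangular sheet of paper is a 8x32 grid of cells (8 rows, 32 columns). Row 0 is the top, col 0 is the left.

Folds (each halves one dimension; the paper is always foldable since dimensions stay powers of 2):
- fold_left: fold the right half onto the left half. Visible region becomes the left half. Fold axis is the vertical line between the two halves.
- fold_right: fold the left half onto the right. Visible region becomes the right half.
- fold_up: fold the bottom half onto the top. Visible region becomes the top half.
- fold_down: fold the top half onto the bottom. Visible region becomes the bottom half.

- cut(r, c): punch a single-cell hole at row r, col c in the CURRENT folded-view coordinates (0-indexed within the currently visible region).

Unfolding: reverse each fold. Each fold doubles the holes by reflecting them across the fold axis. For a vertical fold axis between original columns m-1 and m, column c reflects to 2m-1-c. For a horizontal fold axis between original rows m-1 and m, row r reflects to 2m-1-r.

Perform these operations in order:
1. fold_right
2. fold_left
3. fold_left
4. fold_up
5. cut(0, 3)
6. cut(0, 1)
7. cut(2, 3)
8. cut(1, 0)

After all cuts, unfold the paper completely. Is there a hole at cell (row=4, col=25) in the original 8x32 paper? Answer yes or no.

Answer: no

Derivation:
Op 1 fold_right: fold axis v@16; visible region now rows[0,8) x cols[16,32) = 8x16
Op 2 fold_left: fold axis v@24; visible region now rows[0,8) x cols[16,24) = 8x8
Op 3 fold_left: fold axis v@20; visible region now rows[0,8) x cols[16,20) = 8x4
Op 4 fold_up: fold axis h@4; visible region now rows[0,4) x cols[16,20) = 4x4
Op 5 cut(0, 3): punch at orig (0,19); cuts so far [(0, 19)]; region rows[0,4) x cols[16,20) = 4x4
Op 6 cut(0, 1): punch at orig (0,17); cuts so far [(0, 17), (0, 19)]; region rows[0,4) x cols[16,20) = 4x4
Op 7 cut(2, 3): punch at orig (2,19); cuts so far [(0, 17), (0, 19), (2, 19)]; region rows[0,4) x cols[16,20) = 4x4
Op 8 cut(1, 0): punch at orig (1,16); cuts so far [(0, 17), (0, 19), (1, 16), (2, 19)]; region rows[0,4) x cols[16,20) = 4x4
Unfold 1 (reflect across h@4): 8 holes -> [(0, 17), (0, 19), (1, 16), (2, 19), (5, 19), (6, 16), (7, 17), (7, 19)]
Unfold 2 (reflect across v@20): 16 holes -> [(0, 17), (0, 19), (0, 20), (0, 22), (1, 16), (1, 23), (2, 19), (2, 20), (5, 19), (5, 20), (6, 16), (6, 23), (7, 17), (7, 19), (7, 20), (7, 22)]
Unfold 3 (reflect across v@24): 32 holes -> [(0, 17), (0, 19), (0, 20), (0, 22), (0, 25), (0, 27), (0, 28), (0, 30), (1, 16), (1, 23), (1, 24), (1, 31), (2, 19), (2, 20), (2, 27), (2, 28), (5, 19), (5, 20), (5, 27), (5, 28), (6, 16), (6, 23), (6, 24), (6, 31), (7, 17), (7, 19), (7, 20), (7, 22), (7, 25), (7, 27), (7, 28), (7, 30)]
Unfold 4 (reflect across v@16): 64 holes -> [(0, 1), (0, 3), (0, 4), (0, 6), (0, 9), (0, 11), (0, 12), (0, 14), (0, 17), (0, 19), (0, 20), (0, 22), (0, 25), (0, 27), (0, 28), (0, 30), (1, 0), (1, 7), (1, 8), (1, 15), (1, 16), (1, 23), (1, 24), (1, 31), (2, 3), (2, 4), (2, 11), (2, 12), (2, 19), (2, 20), (2, 27), (2, 28), (5, 3), (5, 4), (5, 11), (5, 12), (5, 19), (5, 20), (5, 27), (5, 28), (6, 0), (6, 7), (6, 8), (6, 15), (6, 16), (6, 23), (6, 24), (6, 31), (7, 1), (7, 3), (7, 4), (7, 6), (7, 9), (7, 11), (7, 12), (7, 14), (7, 17), (7, 19), (7, 20), (7, 22), (7, 25), (7, 27), (7, 28), (7, 30)]
Holes: [(0, 1), (0, 3), (0, 4), (0, 6), (0, 9), (0, 11), (0, 12), (0, 14), (0, 17), (0, 19), (0, 20), (0, 22), (0, 25), (0, 27), (0, 28), (0, 30), (1, 0), (1, 7), (1, 8), (1, 15), (1, 16), (1, 23), (1, 24), (1, 31), (2, 3), (2, 4), (2, 11), (2, 12), (2, 19), (2, 20), (2, 27), (2, 28), (5, 3), (5, 4), (5, 11), (5, 12), (5, 19), (5, 20), (5, 27), (5, 28), (6, 0), (6, 7), (6, 8), (6, 15), (6, 16), (6, 23), (6, 24), (6, 31), (7, 1), (7, 3), (7, 4), (7, 6), (7, 9), (7, 11), (7, 12), (7, 14), (7, 17), (7, 19), (7, 20), (7, 22), (7, 25), (7, 27), (7, 28), (7, 30)]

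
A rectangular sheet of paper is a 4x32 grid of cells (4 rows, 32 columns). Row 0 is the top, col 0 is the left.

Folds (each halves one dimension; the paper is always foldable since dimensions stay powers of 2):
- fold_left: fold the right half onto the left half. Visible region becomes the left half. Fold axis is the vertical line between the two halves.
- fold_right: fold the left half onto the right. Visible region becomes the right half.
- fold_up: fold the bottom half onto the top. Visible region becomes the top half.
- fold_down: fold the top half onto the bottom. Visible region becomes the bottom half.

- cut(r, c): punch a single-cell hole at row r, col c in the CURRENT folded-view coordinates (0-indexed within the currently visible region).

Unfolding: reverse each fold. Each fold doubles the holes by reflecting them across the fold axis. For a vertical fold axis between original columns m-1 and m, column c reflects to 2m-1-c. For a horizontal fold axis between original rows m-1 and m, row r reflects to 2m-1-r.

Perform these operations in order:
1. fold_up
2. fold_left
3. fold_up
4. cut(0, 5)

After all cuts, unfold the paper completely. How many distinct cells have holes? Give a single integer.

Op 1 fold_up: fold axis h@2; visible region now rows[0,2) x cols[0,32) = 2x32
Op 2 fold_left: fold axis v@16; visible region now rows[0,2) x cols[0,16) = 2x16
Op 3 fold_up: fold axis h@1; visible region now rows[0,1) x cols[0,16) = 1x16
Op 4 cut(0, 5): punch at orig (0,5); cuts so far [(0, 5)]; region rows[0,1) x cols[0,16) = 1x16
Unfold 1 (reflect across h@1): 2 holes -> [(0, 5), (1, 5)]
Unfold 2 (reflect across v@16): 4 holes -> [(0, 5), (0, 26), (1, 5), (1, 26)]
Unfold 3 (reflect across h@2): 8 holes -> [(0, 5), (0, 26), (1, 5), (1, 26), (2, 5), (2, 26), (3, 5), (3, 26)]

Answer: 8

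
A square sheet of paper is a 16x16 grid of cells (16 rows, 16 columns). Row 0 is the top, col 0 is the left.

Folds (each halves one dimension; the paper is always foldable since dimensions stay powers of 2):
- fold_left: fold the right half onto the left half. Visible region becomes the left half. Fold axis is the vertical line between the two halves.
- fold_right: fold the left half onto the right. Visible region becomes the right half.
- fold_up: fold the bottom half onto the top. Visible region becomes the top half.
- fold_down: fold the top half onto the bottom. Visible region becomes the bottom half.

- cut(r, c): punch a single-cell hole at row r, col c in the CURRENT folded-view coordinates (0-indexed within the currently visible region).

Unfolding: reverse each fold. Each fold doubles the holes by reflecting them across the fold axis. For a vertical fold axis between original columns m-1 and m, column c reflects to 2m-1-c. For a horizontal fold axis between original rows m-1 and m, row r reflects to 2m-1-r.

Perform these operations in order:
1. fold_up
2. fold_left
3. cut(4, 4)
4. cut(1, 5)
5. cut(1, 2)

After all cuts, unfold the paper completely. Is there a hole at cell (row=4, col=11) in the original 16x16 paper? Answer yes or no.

Op 1 fold_up: fold axis h@8; visible region now rows[0,8) x cols[0,16) = 8x16
Op 2 fold_left: fold axis v@8; visible region now rows[0,8) x cols[0,8) = 8x8
Op 3 cut(4, 4): punch at orig (4,4); cuts so far [(4, 4)]; region rows[0,8) x cols[0,8) = 8x8
Op 4 cut(1, 5): punch at orig (1,5); cuts so far [(1, 5), (4, 4)]; region rows[0,8) x cols[0,8) = 8x8
Op 5 cut(1, 2): punch at orig (1,2); cuts so far [(1, 2), (1, 5), (4, 4)]; region rows[0,8) x cols[0,8) = 8x8
Unfold 1 (reflect across v@8): 6 holes -> [(1, 2), (1, 5), (1, 10), (1, 13), (4, 4), (4, 11)]
Unfold 2 (reflect across h@8): 12 holes -> [(1, 2), (1, 5), (1, 10), (1, 13), (4, 4), (4, 11), (11, 4), (11, 11), (14, 2), (14, 5), (14, 10), (14, 13)]
Holes: [(1, 2), (1, 5), (1, 10), (1, 13), (4, 4), (4, 11), (11, 4), (11, 11), (14, 2), (14, 5), (14, 10), (14, 13)]

Answer: yes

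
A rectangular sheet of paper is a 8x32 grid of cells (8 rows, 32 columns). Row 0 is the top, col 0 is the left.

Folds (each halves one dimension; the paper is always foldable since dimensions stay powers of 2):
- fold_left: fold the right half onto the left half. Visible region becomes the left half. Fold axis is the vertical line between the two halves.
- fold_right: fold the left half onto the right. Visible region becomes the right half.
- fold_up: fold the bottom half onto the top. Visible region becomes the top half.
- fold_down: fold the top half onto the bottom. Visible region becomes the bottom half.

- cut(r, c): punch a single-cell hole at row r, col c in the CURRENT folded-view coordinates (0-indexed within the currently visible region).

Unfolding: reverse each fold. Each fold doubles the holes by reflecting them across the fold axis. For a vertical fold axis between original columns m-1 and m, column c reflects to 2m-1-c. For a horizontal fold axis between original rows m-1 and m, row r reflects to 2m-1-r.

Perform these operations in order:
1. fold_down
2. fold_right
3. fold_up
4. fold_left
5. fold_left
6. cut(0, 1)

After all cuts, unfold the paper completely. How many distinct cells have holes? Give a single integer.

Op 1 fold_down: fold axis h@4; visible region now rows[4,8) x cols[0,32) = 4x32
Op 2 fold_right: fold axis v@16; visible region now rows[4,8) x cols[16,32) = 4x16
Op 3 fold_up: fold axis h@6; visible region now rows[4,6) x cols[16,32) = 2x16
Op 4 fold_left: fold axis v@24; visible region now rows[4,6) x cols[16,24) = 2x8
Op 5 fold_left: fold axis v@20; visible region now rows[4,6) x cols[16,20) = 2x4
Op 6 cut(0, 1): punch at orig (4,17); cuts so far [(4, 17)]; region rows[4,6) x cols[16,20) = 2x4
Unfold 1 (reflect across v@20): 2 holes -> [(4, 17), (4, 22)]
Unfold 2 (reflect across v@24): 4 holes -> [(4, 17), (4, 22), (4, 25), (4, 30)]
Unfold 3 (reflect across h@6): 8 holes -> [(4, 17), (4, 22), (4, 25), (4, 30), (7, 17), (7, 22), (7, 25), (7, 30)]
Unfold 4 (reflect across v@16): 16 holes -> [(4, 1), (4, 6), (4, 9), (4, 14), (4, 17), (4, 22), (4, 25), (4, 30), (7, 1), (7, 6), (7, 9), (7, 14), (7, 17), (7, 22), (7, 25), (7, 30)]
Unfold 5 (reflect across h@4): 32 holes -> [(0, 1), (0, 6), (0, 9), (0, 14), (0, 17), (0, 22), (0, 25), (0, 30), (3, 1), (3, 6), (3, 9), (3, 14), (3, 17), (3, 22), (3, 25), (3, 30), (4, 1), (4, 6), (4, 9), (4, 14), (4, 17), (4, 22), (4, 25), (4, 30), (7, 1), (7, 6), (7, 9), (7, 14), (7, 17), (7, 22), (7, 25), (7, 30)]

Answer: 32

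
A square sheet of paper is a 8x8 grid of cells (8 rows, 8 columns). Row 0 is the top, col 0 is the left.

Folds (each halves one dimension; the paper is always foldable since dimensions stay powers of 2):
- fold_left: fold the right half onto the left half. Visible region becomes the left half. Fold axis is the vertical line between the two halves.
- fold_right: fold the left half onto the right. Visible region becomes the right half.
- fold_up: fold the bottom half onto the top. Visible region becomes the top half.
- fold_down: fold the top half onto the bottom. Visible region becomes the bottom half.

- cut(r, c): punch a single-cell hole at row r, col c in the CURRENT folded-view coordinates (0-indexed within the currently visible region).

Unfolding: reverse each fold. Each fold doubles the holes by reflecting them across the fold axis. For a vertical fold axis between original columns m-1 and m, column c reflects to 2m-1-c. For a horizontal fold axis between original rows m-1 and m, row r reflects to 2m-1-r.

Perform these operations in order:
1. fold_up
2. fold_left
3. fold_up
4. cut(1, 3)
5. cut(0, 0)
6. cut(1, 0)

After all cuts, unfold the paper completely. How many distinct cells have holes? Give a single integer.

Op 1 fold_up: fold axis h@4; visible region now rows[0,4) x cols[0,8) = 4x8
Op 2 fold_left: fold axis v@4; visible region now rows[0,4) x cols[0,4) = 4x4
Op 3 fold_up: fold axis h@2; visible region now rows[0,2) x cols[0,4) = 2x4
Op 4 cut(1, 3): punch at orig (1,3); cuts so far [(1, 3)]; region rows[0,2) x cols[0,4) = 2x4
Op 5 cut(0, 0): punch at orig (0,0); cuts so far [(0, 0), (1, 3)]; region rows[0,2) x cols[0,4) = 2x4
Op 6 cut(1, 0): punch at orig (1,0); cuts so far [(0, 0), (1, 0), (1, 3)]; region rows[0,2) x cols[0,4) = 2x4
Unfold 1 (reflect across h@2): 6 holes -> [(0, 0), (1, 0), (1, 3), (2, 0), (2, 3), (3, 0)]
Unfold 2 (reflect across v@4): 12 holes -> [(0, 0), (0, 7), (1, 0), (1, 3), (1, 4), (1, 7), (2, 0), (2, 3), (2, 4), (2, 7), (3, 0), (3, 7)]
Unfold 3 (reflect across h@4): 24 holes -> [(0, 0), (0, 7), (1, 0), (1, 3), (1, 4), (1, 7), (2, 0), (2, 3), (2, 4), (2, 7), (3, 0), (3, 7), (4, 0), (4, 7), (5, 0), (5, 3), (5, 4), (5, 7), (6, 0), (6, 3), (6, 4), (6, 7), (7, 0), (7, 7)]

Answer: 24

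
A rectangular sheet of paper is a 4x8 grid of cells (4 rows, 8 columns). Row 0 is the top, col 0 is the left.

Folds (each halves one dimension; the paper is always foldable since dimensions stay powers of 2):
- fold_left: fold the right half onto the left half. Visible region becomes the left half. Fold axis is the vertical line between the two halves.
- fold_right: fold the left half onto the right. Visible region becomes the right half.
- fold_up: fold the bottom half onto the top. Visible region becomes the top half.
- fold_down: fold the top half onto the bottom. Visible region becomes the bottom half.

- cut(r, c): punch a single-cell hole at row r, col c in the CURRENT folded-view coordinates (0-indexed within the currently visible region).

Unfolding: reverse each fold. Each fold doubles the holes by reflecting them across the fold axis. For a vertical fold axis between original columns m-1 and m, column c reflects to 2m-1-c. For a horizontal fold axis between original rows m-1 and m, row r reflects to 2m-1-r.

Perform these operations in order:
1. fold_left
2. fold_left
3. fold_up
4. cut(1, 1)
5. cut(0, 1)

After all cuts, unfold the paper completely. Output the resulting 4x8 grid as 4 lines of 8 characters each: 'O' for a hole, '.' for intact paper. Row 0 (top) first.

Answer: .OO..OO.
.OO..OO.
.OO..OO.
.OO..OO.

Derivation:
Op 1 fold_left: fold axis v@4; visible region now rows[0,4) x cols[0,4) = 4x4
Op 2 fold_left: fold axis v@2; visible region now rows[0,4) x cols[0,2) = 4x2
Op 3 fold_up: fold axis h@2; visible region now rows[0,2) x cols[0,2) = 2x2
Op 4 cut(1, 1): punch at orig (1,1); cuts so far [(1, 1)]; region rows[0,2) x cols[0,2) = 2x2
Op 5 cut(0, 1): punch at orig (0,1); cuts so far [(0, 1), (1, 1)]; region rows[0,2) x cols[0,2) = 2x2
Unfold 1 (reflect across h@2): 4 holes -> [(0, 1), (1, 1), (2, 1), (3, 1)]
Unfold 2 (reflect across v@2): 8 holes -> [(0, 1), (0, 2), (1, 1), (1, 2), (2, 1), (2, 2), (3, 1), (3, 2)]
Unfold 3 (reflect across v@4): 16 holes -> [(0, 1), (0, 2), (0, 5), (0, 6), (1, 1), (1, 2), (1, 5), (1, 6), (2, 1), (2, 2), (2, 5), (2, 6), (3, 1), (3, 2), (3, 5), (3, 6)]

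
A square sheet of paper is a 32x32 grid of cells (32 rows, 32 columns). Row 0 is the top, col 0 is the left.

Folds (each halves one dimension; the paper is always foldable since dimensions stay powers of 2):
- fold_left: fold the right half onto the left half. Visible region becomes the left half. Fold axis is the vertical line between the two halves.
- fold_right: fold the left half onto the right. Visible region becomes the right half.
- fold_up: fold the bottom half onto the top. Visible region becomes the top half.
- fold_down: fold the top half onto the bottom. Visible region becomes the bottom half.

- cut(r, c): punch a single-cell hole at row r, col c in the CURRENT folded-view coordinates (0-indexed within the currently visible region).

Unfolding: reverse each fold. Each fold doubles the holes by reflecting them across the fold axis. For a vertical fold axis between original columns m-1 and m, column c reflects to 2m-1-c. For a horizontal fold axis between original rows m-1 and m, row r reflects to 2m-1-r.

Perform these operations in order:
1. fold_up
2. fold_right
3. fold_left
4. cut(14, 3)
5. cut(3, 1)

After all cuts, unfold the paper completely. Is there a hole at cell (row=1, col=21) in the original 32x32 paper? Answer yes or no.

Op 1 fold_up: fold axis h@16; visible region now rows[0,16) x cols[0,32) = 16x32
Op 2 fold_right: fold axis v@16; visible region now rows[0,16) x cols[16,32) = 16x16
Op 3 fold_left: fold axis v@24; visible region now rows[0,16) x cols[16,24) = 16x8
Op 4 cut(14, 3): punch at orig (14,19); cuts so far [(14, 19)]; region rows[0,16) x cols[16,24) = 16x8
Op 5 cut(3, 1): punch at orig (3,17); cuts so far [(3, 17), (14, 19)]; region rows[0,16) x cols[16,24) = 16x8
Unfold 1 (reflect across v@24): 4 holes -> [(3, 17), (3, 30), (14, 19), (14, 28)]
Unfold 2 (reflect across v@16): 8 holes -> [(3, 1), (3, 14), (3, 17), (3, 30), (14, 3), (14, 12), (14, 19), (14, 28)]
Unfold 3 (reflect across h@16): 16 holes -> [(3, 1), (3, 14), (3, 17), (3, 30), (14, 3), (14, 12), (14, 19), (14, 28), (17, 3), (17, 12), (17, 19), (17, 28), (28, 1), (28, 14), (28, 17), (28, 30)]
Holes: [(3, 1), (3, 14), (3, 17), (3, 30), (14, 3), (14, 12), (14, 19), (14, 28), (17, 3), (17, 12), (17, 19), (17, 28), (28, 1), (28, 14), (28, 17), (28, 30)]

Answer: no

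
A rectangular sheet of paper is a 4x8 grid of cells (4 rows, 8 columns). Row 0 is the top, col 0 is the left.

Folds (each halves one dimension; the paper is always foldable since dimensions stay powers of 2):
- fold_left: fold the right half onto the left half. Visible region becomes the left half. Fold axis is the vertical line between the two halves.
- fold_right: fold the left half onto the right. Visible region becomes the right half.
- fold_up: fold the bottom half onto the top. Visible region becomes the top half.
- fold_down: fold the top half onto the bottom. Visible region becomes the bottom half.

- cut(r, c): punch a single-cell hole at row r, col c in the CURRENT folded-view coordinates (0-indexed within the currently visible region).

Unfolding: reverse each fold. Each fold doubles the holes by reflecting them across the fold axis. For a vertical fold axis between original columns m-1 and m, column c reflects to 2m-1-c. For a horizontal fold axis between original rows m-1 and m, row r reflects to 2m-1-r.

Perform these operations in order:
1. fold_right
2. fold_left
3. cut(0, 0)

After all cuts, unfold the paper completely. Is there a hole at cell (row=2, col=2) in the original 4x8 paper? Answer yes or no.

Answer: no

Derivation:
Op 1 fold_right: fold axis v@4; visible region now rows[0,4) x cols[4,8) = 4x4
Op 2 fold_left: fold axis v@6; visible region now rows[0,4) x cols[4,6) = 4x2
Op 3 cut(0, 0): punch at orig (0,4); cuts so far [(0, 4)]; region rows[0,4) x cols[4,6) = 4x2
Unfold 1 (reflect across v@6): 2 holes -> [(0, 4), (0, 7)]
Unfold 2 (reflect across v@4): 4 holes -> [(0, 0), (0, 3), (0, 4), (0, 7)]
Holes: [(0, 0), (0, 3), (0, 4), (0, 7)]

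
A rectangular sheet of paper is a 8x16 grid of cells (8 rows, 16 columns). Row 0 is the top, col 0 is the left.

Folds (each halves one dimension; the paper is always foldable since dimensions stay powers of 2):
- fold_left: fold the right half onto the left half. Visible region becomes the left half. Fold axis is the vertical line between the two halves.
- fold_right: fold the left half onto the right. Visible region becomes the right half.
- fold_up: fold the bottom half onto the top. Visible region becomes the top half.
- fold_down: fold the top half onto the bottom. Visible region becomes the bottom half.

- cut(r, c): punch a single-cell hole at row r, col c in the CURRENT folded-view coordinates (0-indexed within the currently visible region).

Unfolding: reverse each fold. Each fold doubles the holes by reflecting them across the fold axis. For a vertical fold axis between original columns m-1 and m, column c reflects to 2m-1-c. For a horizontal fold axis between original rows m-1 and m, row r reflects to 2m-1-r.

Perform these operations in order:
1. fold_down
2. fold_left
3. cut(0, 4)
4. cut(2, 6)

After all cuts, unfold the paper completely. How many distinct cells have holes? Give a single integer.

Op 1 fold_down: fold axis h@4; visible region now rows[4,8) x cols[0,16) = 4x16
Op 2 fold_left: fold axis v@8; visible region now rows[4,8) x cols[0,8) = 4x8
Op 3 cut(0, 4): punch at orig (4,4); cuts so far [(4, 4)]; region rows[4,8) x cols[0,8) = 4x8
Op 4 cut(2, 6): punch at orig (6,6); cuts so far [(4, 4), (6, 6)]; region rows[4,8) x cols[0,8) = 4x8
Unfold 1 (reflect across v@8): 4 holes -> [(4, 4), (4, 11), (6, 6), (6, 9)]
Unfold 2 (reflect across h@4): 8 holes -> [(1, 6), (1, 9), (3, 4), (3, 11), (4, 4), (4, 11), (6, 6), (6, 9)]

Answer: 8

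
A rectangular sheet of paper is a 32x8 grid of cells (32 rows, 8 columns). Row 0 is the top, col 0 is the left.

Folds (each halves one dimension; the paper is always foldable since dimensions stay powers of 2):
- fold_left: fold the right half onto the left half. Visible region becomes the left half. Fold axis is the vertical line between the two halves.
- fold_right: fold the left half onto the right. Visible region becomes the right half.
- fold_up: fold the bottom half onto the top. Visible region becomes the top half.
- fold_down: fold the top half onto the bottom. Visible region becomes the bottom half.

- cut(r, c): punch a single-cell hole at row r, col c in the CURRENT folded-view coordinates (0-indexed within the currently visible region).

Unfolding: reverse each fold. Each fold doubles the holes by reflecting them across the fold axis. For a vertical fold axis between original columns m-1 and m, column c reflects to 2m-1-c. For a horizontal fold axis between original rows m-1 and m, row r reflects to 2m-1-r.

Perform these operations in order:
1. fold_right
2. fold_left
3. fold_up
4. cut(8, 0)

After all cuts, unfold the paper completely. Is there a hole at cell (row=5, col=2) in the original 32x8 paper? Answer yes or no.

Op 1 fold_right: fold axis v@4; visible region now rows[0,32) x cols[4,8) = 32x4
Op 2 fold_left: fold axis v@6; visible region now rows[0,32) x cols[4,6) = 32x2
Op 3 fold_up: fold axis h@16; visible region now rows[0,16) x cols[4,6) = 16x2
Op 4 cut(8, 0): punch at orig (8,4); cuts so far [(8, 4)]; region rows[0,16) x cols[4,6) = 16x2
Unfold 1 (reflect across h@16): 2 holes -> [(8, 4), (23, 4)]
Unfold 2 (reflect across v@6): 4 holes -> [(8, 4), (8, 7), (23, 4), (23, 7)]
Unfold 3 (reflect across v@4): 8 holes -> [(8, 0), (8, 3), (8, 4), (8, 7), (23, 0), (23, 3), (23, 4), (23, 7)]
Holes: [(8, 0), (8, 3), (8, 4), (8, 7), (23, 0), (23, 3), (23, 4), (23, 7)]

Answer: no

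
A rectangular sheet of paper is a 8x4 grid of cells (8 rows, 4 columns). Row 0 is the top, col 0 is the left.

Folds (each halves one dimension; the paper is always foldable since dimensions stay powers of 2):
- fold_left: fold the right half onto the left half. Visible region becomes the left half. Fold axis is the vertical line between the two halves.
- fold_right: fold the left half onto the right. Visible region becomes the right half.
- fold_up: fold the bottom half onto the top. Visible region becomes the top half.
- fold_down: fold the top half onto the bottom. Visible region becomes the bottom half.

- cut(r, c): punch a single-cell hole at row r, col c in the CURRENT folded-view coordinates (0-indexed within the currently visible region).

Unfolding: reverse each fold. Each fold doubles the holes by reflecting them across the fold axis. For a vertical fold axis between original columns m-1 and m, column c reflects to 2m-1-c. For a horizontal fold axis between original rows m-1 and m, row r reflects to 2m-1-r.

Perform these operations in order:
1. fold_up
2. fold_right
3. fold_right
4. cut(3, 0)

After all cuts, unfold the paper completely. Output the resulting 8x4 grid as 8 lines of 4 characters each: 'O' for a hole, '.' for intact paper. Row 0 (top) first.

Answer: ....
....
....
OOOO
OOOO
....
....
....

Derivation:
Op 1 fold_up: fold axis h@4; visible region now rows[0,4) x cols[0,4) = 4x4
Op 2 fold_right: fold axis v@2; visible region now rows[0,4) x cols[2,4) = 4x2
Op 3 fold_right: fold axis v@3; visible region now rows[0,4) x cols[3,4) = 4x1
Op 4 cut(3, 0): punch at orig (3,3); cuts so far [(3, 3)]; region rows[0,4) x cols[3,4) = 4x1
Unfold 1 (reflect across v@3): 2 holes -> [(3, 2), (3, 3)]
Unfold 2 (reflect across v@2): 4 holes -> [(3, 0), (3, 1), (3, 2), (3, 3)]
Unfold 3 (reflect across h@4): 8 holes -> [(3, 0), (3, 1), (3, 2), (3, 3), (4, 0), (4, 1), (4, 2), (4, 3)]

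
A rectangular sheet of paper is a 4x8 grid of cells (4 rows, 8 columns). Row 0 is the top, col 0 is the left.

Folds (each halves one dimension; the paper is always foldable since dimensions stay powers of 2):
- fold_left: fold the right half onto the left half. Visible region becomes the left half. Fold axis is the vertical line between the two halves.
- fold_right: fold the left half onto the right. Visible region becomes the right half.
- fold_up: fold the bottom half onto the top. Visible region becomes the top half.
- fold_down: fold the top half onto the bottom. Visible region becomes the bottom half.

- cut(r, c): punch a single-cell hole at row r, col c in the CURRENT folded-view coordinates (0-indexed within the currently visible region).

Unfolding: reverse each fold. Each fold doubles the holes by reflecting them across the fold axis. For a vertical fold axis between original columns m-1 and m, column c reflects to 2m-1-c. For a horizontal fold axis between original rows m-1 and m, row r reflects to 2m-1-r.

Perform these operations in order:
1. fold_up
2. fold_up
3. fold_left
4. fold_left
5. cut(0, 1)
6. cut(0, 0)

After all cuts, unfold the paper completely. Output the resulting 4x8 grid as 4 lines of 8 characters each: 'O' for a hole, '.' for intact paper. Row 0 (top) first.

Answer: OOOOOOOO
OOOOOOOO
OOOOOOOO
OOOOOOOO

Derivation:
Op 1 fold_up: fold axis h@2; visible region now rows[0,2) x cols[0,8) = 2x8
Op 2 fold_up: fold axis h@1; visible region now rows[0,1) x cols[0,8) = 1x8
Op 3 fold_left: fold axis v@4; visible region now rows[0,1) x cols[0,4) = 1x4
Op 4 fold_left: fold axis v@2; visible region now rows[0,1) x cols[0,2) = 1x2
Op 5 cut(0, 1): punch at orig (0,1); cuts so far [(0, 1)]; region rows[0,1) x cols[0,2) = 1x2
Op 6 cut(0, 0): punch at orig (0,0); cuts so far [(0, 0), (0, 1)]; region rows[0,1) x cols[0,2) = 1x2
Unfold 1 (reflect across v@2): 4 holes -> [(0, 0), (0, 1), (0, 2), (0, 3)]
Unfold 2 (reflect across v@4): 8 holes -> [(0, 0), (0, 1), (0, 2), (0, 3), (0, 4), (0, 5), (0, 6), (0, 7)]
Unfold 3 (reflect across h@1): 16 holes -> [(0, 0), (0, 1), (0, 2), (0, 3), (0, 4), (0, 5), (0, 6), (0, 7), (1, 0), (1, 1), (1, 2), (1, 3), (1, 4), (1, 5), (1, 6), (1, 7)]
Unfold 4 (reflect across h@2): 32 holes -> [(0, 0), (0, 1), (0, 2), (0, 3), (0, 4), (0, 5), (0, 6), (0, 7), (1, 0), (1, 1), (1, 2), (1, 3), (1, 4), (1, 5), (1, 6), (1, 7), (2, 0), (2, 1), (2, 2), (2, 3), (2, 4), (2, 5), (2, 6), (2, 7), (3, 0), (3, 1), (3, 2), (3, 3), (3, 4), (3, 5), (3, 6), (3, 7)]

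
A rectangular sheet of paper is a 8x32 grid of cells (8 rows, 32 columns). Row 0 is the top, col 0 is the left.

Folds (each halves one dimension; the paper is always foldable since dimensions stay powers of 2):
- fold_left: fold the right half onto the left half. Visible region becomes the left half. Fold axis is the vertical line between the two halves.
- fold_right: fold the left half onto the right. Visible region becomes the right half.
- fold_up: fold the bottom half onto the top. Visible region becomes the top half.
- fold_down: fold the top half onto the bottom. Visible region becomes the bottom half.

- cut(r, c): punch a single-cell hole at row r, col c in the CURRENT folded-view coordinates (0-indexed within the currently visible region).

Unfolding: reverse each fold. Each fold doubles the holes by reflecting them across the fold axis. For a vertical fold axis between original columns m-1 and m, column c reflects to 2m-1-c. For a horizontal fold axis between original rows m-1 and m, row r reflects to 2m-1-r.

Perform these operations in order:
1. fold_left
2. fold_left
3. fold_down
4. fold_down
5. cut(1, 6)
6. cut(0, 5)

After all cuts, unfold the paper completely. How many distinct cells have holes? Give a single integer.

Answer: 32

Derivation:
Op 1 fold_left: fold axis v@16; visible region now rows[0,8) x cols[0,16) = 8x16
Op 2 fold_left: fold axis v@8; visible region now rows[0,8) x cols[0,8) = 8x8
Op 3 fold_down: fold axis h@4; visible region now rows[4,8) x cols[0,8) = 4x8
Op 4 fold_down: fold axis h@6; visible region now rows[6,8) x cols[0,8) = 2x8
Op 5 cut(1, 6): punch at orig (7,6); cuts so far [(7, 6)]; region rows[6,8) x cols[0,8) = 2x8
Op 6 cut(0, 5): punch at orig (6,5); cuts so far [(6, 5), (7, 6)]; region rows[6,8) x cols[0,8) = 2x8
Unfold 1 (reflect across h@6): 4 holes -> [(4, 6), (5, 5), (6, 5), (7, 6)]
Unfold 2 (reflect across h@4): 8 holes -> [(0, 6), (1, 5), (2, 5), (3, 6), (4, 6), (5, 5), (6, 5), (7, 6)]
Unfold 3 (reflect across v@8): 16 holes -> [(0, 6), (0, 9), (1, 5), (1, 10), (2, 5), (2, 10), (3, 6), (3, 9), (4, 6), (4, 9), (5, 5), (5, 10), (6, 5), (6, 10), (7, 6), (7, 9)]
Unfold 4 (reflect across v@16): 32 holes -> [(0, 6), (0, 9), (0, 22), (0, 25), (1, 5), (1, 10), (1, 21), (1, 26), (2, 5), (2, 10), (2, 21), (2, 26), (3, 6), (3, 9), (3, 22), (3, 25), (4, 6), (4, 9), (4, 22), (4, 25), (5, 5), (5, 10), (5, 21), (5, 26), (6, 5), (6, 10), (6, 21), (6, 26), (7, 6), (7, 9), (7, 22), (7, 25)]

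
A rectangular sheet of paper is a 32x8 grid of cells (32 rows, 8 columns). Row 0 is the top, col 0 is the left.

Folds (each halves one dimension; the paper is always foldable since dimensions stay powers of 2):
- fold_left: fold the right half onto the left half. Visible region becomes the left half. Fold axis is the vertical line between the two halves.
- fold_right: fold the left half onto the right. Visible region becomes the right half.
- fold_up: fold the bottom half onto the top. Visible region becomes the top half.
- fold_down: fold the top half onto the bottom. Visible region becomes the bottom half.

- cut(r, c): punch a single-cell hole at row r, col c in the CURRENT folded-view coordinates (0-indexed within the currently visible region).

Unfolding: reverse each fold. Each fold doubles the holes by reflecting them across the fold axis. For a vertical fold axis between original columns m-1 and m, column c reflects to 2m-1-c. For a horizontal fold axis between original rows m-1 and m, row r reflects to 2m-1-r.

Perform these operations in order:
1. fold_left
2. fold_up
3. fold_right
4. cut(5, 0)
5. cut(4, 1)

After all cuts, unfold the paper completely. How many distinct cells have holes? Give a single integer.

Op 1 fold_left: fold axis v@4; visible region now rows[0,32) x cols[0,4) = 32x4
Op 2 fold_up: fold axis h@16; visible region now rows[0,16) x cols[0,4) = 16x4
Op 3 fold_right: fold axis v@2; visible region now rows[0,16) x cols[2,4) = 16x2
Op 4 cut(5, 0): punch at orig (5,2); cuts so far [(5, 2)]; region rows[0,16) x cols[2,4) = 16x2
Op 5 cut(4, 1): punch at orig (4,3); cuts so far [(4, 3), (5, 2)]; region rows[0,16) x cols[2,4) = 16x2
Unfold 1 (reflect across v@2): 4 holes -> [(4, 0), (4, 3), (5, 1), (5, 2)]
Unfold 2 (reflect across h@16): 8 holes -> [(4, 0), (4, 3), (5, 1), (5, 2), (26, 1), (26, 2), (27, 0), (27, 3)]
Unfold 3 (reflect across v@4): 16 holes -> [(4, 0), (4, 3), (4, 4), (4, 7), (5, 1), (5, 2), (5, 5), (5, 6), (26, 1), (26, 2), (26, 5), (26, 6), (27, 0), (27, 3), (27, 4), (27, 7)]

Answer: 16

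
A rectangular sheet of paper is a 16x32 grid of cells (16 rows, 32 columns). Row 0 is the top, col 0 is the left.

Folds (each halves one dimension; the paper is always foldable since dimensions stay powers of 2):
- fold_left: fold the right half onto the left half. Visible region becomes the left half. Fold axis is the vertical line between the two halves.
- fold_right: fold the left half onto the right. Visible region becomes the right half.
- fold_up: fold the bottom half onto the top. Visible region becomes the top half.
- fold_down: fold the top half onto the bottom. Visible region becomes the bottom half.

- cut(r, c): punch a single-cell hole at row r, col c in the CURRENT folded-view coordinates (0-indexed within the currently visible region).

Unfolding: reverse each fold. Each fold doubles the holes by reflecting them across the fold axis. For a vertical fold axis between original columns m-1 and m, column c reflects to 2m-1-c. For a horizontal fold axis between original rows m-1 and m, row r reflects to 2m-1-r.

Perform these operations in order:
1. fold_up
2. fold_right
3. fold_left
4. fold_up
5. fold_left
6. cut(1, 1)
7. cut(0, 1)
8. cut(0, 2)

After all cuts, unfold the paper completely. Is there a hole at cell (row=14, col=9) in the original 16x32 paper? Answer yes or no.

Op 1 fold_up: fold axis h@8; visible region now rows[0,8) x cols[0,32) = 8x32
Op 2 fold_right: fold axis v@16; visible region now rows[0,8) x cols[16,32) = 8x16
Op 3 fold_left: fold axis v@24; visible region now rows[0,8) x cols[16,24) = 8x8
Op 4 fold_up: fold axis h@4; visible region now rows[0,4) x cols[16,24) = 4x8
Op 5 fold_left: fold axis v@20; visible region now rows[0,4) x cols[16,20) = 4x4
Op 6 cut(1, 1): punch at orig (1,17); cuts so far [(1, 17)]; region rows[0,4) x cols[16,20) = 4x4
Op 7 cut(0, 1): punch at orig (0,17); cuts so far [(0, 17), (1, 17)]; region rows[0,4) x cols[16,20) = 4x4
Op 8 cut(0, 2): punch at orig (0,18); cuts so far [(0, 17), (0, 18), (1, 17)]; region rows[0,4) x cols[16,20) = 4x4
Unfold 1 (reflect across v@20): 6 holes -> [(0, 17), (0, 18), (0, 21), (0, 22), (1, 17), (1, 22)]
Unfold 2 (reflect across h@4): 12 holes -> [(0, 17), (0, 18), (0, 21), (0, 22), (1, 17), (1, 22), (6, 17), (6, 22), (7, 17), (7, 18), (7, 21), (7, 22)]
Unfold 3 (reflect across v@24): 24 holes -> [(0, 17), (0, 18), (0, 21), (0, 22), (0, 25), (0, 26), (0, 29), (0, 30), (1, 17), (1, 22), (1, 25), (1, 30), (6, 17), (6, 22), (6, 25), (6, 30), (7, 17), (7, 18), (7, 21), (7, 22), (7, 25), (7, 26), (7, 29), (7, 30)]
Unfold 4 (reflect across v@16): 48 holes -> [(0, 1), (0, 2), (0, 5), (0, 6), (0, 9), (0, 10), (0, 13), (0, 14), (0, 17), (0, 18), (0, 21), (0, 22), (0, 25), (0, 26), (0, 29), (0, 30), (1, 1), (1, 6), (1, 9), (1, 14), (1, 17), (1, 22), (1, 25), (1, 30), (6, 1), (6, 6), (6, 9), (6, 14), (6, 17), (6, 22), (6, 25), (6, 30), (7, 1), (7, 2), (7, 5), (7, 6), (7, 9), (7, 10), (7, 13), (7, 14), (7, 17), (7, 18), (7, 21), (7, 22), (7, 25), (7, 26), (7, 29), (7, 30)]
Unfold 5 (reflect across h@8): 96 holes -> [(0, 1), (0, 2), (0, 5), (0, 6), (0, 9), (0, 10), (0, 13), (0, 14), (0, 17), (0, 18), (0, 21), (0, 22), (0, 25), (0, 26), (0, 29), (0, 30), (1, 1), (1, 6), (1, 9), (1, 14), (1, 17), (1, 22), (1, 25), (1, 30), (6, 1), (6, 6), (6, 9), (6, 14), (6, 17), (6, 22), (6, 25), (6, 30), (7, 1), (7, 2), (7, 5), (7, 6), (7, 9), (7, 10), (7, 13), (7, 14), (7, 17), (7, 18), (7, 21), (7, 22), (7, 25), (7, 26), (7, 29), (7, 30), (8, 1), (8, 2), (8, 5), (8, 6), (8, 9), (8, 10), (8, 13), (8, 14), (8, 17), (8, 18), (8, 21), (8, 22), (8, 25), (8, 26), (8, 29), (8, 30), (9, 1), (9, 6), (9, 9), (9, 14), (9, 17), (9, 22), (9, 25), (9, 30), (14, 1), (14, 6), (14, 9), (14, 14), (14, 17), (14, 22), (14, 25), (14, 30), (15, 1), (15, 2), (15, 5), (15, 6), (15, 9), (15, 10), (15, 13), (15, 14), (15, 17), (15, 18), (15, 21), (15, 22), (15, 25), (15, 26), (15, 29), (15, 30)]
Holes: [(0, 1), (0, 2), (0, 5), (0, 6), (0, 9), (0, 10), (0, 13), (0, 14), (0, 17), (0, 18), (0, 21), (0, 22), (0, 25), (0, 26), (0, 29), (0, 30), (1, 1), (1, 6), (1, 9), (1, 14), (1, 17), (1, 22), (1, 25), (1, 30), (6, 1), (6, 6), (6, 9), (6, 14), (6, 17), (6, 22), (6, 25), (6, 30), (7, 1), (7, 2), (7, 5), (7, 6), (7, 9), (7, 10), (7, 13), (7, 14), (7, 17), (7, 18), (7, 21), (7, 22), (7, 25), (7, 26), (7, 29), (7, 30), (8, 1), (8, 2), (8, 5), (8, 6), (8, 9), (8, 10), (8, 13), (8, 14), (8, 17), (8, 18), (8, 21), (8, 22), (8, 25), (8, 26), (8, 29), (8, 30), (9, 1), (9, 6), (9, 9), (9, 14), (9, 17), (9, 22), (9, 25), (9, 30), (14, 1), (14, 6), (14, 9), (14, 14), (14, 17), (14, 22), (14, 25), (14, 30), (15, 1), (15, 2), (15, 5), (15, 6), (15, 9), (15, 10), (15, 13), (15, 14), (15, 17), (15, 18), (15, 21), (15, 22), (15, 25), (15, 26), (15, 29), (15, 30)]

Answer: yes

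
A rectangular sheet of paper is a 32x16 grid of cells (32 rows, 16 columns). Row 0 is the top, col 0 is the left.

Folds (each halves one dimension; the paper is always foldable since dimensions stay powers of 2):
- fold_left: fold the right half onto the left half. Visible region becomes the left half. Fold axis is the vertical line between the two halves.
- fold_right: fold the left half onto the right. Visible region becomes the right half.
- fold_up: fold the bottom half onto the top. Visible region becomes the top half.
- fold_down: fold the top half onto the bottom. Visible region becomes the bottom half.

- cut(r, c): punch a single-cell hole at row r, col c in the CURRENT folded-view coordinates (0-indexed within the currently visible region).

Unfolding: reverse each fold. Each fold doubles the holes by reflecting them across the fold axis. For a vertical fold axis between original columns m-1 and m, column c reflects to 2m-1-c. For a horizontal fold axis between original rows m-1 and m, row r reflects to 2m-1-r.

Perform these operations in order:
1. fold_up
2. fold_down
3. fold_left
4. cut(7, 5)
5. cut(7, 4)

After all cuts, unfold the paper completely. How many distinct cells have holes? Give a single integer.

Answer: 16

Derivation:
Op 1 fold_up: fold axis h@16; visible region now rows[0,16) x cols[0,16) = 16x16
Op 2 fold_down: fold axis h@8; visible region now rows[8,16) x cols[0,16) = 8x16
Op 3 fold_left: fold axis v@8; visible region now rows[8,16) x cols[0,8) = 8x8
Op 4 cut(7, 5): punch at orig (15,5); cuts so far [(15, 5)]; region rows[8,16) x cols[0,8) = 8x8
Op 5 cut(7, 4): punch at orig (15,4); cuts so far [(15, 4), (15, 5)]; region rows[8,16) x cols[0,8) = 8x8
Unfold 1 (reflect across v@8): 4 holes -> [(15, 4), (15, 5), (15, 10), (15, 11)]
Unfold 2 (reflect across h@8): 8 holes -> [(0, 4), (0, 5), (0, 10), (0, 11), (15, 4), (15, 5), (15, 10), (15, 11)]
Unfold 3 (reflect across h@16): 16 holes -> [(0, 4), (0, 5), (0, 10), (0, 11), (15, 4), (15, 5), (15, 10), (15, 11), (16, 4), (16, 5), (16, 10), (16, 11), (31, 4), (31, 5), (31, 10), (31, 11)]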